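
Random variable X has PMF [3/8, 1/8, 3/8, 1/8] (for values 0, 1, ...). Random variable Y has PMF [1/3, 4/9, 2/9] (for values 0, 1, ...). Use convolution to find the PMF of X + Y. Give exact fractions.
P(X+Y=k) = Σ_i P(X=i)·P(Y=k-i) — a convolution of [3/8, 1/8, 3/8, 1/8] and [1/3, 4/9, 2/9]. P(X+Y=0) = (3/8)×(1/3) = 1/8; P(X+Y=1) = (3/8)×(4/9) + (1/8)×(1/3) = 1/6 + 1/24 = 5/24; P(X+Y=2) = (3/8)×(2/9) + (1/8)×(4/9) + (3/8)×(1/3) = 1/12 + 1/18 + 1/8 = 19/72; P(X+Y=3) = (1/8)×(2/9) + (3/8)×(4/9) + (1/8)×(1/3) = 1/36 + 1/6 + 1/24 = 17/72; P(X+Y=4) = (3/8)×(2/9) + (1/8)×(4/9) = 1/12 + 1/18 = 5/36; P(X+Y=5) = (1/8)×(2/9) = 1/36. PMF: [1/8, 5/24, 19/72, 17/72, 5/36, 1/36] (sums to 1 ✓)

[1/8, 5/24, 19/72, 17/72, 5/36, 1/36]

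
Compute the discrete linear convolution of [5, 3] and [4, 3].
y[0] = 5×4 = 20; y[1] = 5×3 + 3×4 = 27; y[2] = 3×3 = 9

[20, 27, 9]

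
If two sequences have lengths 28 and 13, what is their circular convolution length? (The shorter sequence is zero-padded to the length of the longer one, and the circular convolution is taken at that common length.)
Circular convolution (zero-padding the shorter input) has length max(m, n) = max(28, 13) = 28

28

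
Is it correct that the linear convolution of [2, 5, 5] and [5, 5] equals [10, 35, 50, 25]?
Recompute linear convolution of [2, 5, 5] and [5, 5]: y[0] = 2×5 = 10; y[1] = 2×5 + 5×5 = 35; y[2] = 5×5 + 5×5 = 50; y[3] = 5×5 = 25 → [10, 35, 50, 25]. Given [10, 35, 50, 25] matches, so answer: Yes

Yes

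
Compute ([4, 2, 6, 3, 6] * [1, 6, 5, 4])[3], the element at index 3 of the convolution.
Use y[k] = Σ_i a[i]·b[k-i] at k=3. y[3] = 4×4 + 2×5 + 6×6 + 3×1 = 65

65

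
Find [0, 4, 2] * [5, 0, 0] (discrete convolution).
y[0] = 0×5 = 0; y[1] = 0×0 + 4×5 = 20; y[2] = 0×0 + 4×0 + 2×5 = 10; y[3] = 4×0 + 2×0 = 0; y[4] = 2×0 = 0

[0, 20, 10, 0, 0]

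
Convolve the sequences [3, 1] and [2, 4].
y[0] = 3×2 = 6; y[1] = 3×4 + 1×2 = 14; y[2] = 1×4 = 4

[6, 14, 4]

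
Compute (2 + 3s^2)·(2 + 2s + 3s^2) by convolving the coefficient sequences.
Ascending coefficients: a = [2, 0, 3], b = [2, 2, 3]. c[0] = 2×2 = 4; c[1] = 2×2 + 0×2 = 4; c[2] = 2×3 + 0×2 + 3×2 = 12; c[3] = 0×3 + 3×2 = 6; c[4] = 3×3 = 9. Result coefficients: [4, 4, 12, 6, 9] → 4 + 4s + 12s^2 + 6s^3 + 9s^4

4 + 4s + 12s^2 + 6s^3 + 9s^4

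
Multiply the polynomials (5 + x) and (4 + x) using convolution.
Ascending coefficients: a = [5, 1], b = [4, 1]. c[0] = 5×4 = 20; c[1] = 5×1 + 1×4 = 9; c[2] = 1×1 = 1. Result coefficients: [20, 9, 1] → 20 + 9x + x^2

20 + 9x + x^2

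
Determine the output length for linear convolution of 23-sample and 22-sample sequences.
Linear/full convolution length: m + n - 1 = 23 + 22 - 1 = 44

44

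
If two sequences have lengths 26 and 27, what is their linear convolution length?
Linear/full convolution length: m + n - 1 = 26 + 27 - 1 = 52

52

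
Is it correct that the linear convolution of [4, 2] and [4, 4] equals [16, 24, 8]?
Recompute linear convolution of [4, 2] and [4, 4]: y[0] = 4×4 = 16; y[1] = 4×4 + 2×4 = 24; y[2] = 2×4 = 8 → [16, 24, 8]. Given [16, 24, 8] matches, so answer: Yes

Yes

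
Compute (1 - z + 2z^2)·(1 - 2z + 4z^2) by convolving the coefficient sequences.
Ascending coefficients: a = [1, -1, 2], b = [1, -2, 4]. c[0] = 1×1 = 1; c[1] = 1×-2 + -1×1 = -3; c[2] = 1×4 + -1×-2 + 2×1 = 8; c[3] = -1×4 + 2×-2 = -8; c[4] = 2×4 = 8. Result coefficients: [1, -3, 8, -8, 8] → 1 - 3z + 8z^2 - 8z^3 + 8z^4

1 - 3z + 8z^2 - 8z^3 + 8z^4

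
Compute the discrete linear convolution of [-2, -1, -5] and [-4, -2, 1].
y[0] = -2×-4 = 8; y[1] = -2×-2 + -1×-4 = 8; y[2] = -2×1 + -1×-2 + -5×-4 = 20; y[3] = -1×1 + -5×-2 = 9; y[4] = -5×1 = -5

[8, 8, 20, 9, -5]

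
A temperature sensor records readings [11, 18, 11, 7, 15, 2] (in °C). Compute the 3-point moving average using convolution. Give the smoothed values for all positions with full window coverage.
3-point moving average kernel = [1, 1, 1]. Apply in 'valid' mode (full window coverage): avg[0] = (11 + 18 + 11) / 3 = 13.33; avg[1] = (18 + 11 + 7) / 3 = 12.0; avg[2] = (11 + 7 + 15) / 3 = 11.0; avg[3] = (7 + 15 + 2) / 3 = 8.0. Smoothed values: [13.33, 12.0, 11.0, 8.0]

[13.33, 12.0, 11.0, 8.0]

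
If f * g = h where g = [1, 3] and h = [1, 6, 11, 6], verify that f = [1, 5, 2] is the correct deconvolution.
Forward-compute [1, 5, 2] * [1, 3]: h[0] = 1×1 = 1; h[1] = 1×3 + 5×1 = 8; h[2] = 5×3 + 2×1 = 17; h[3] = 2×3 = 6 → [1, 8, 17, 6]. Does not match given h = [1, 6, 11, 6].

Not verified. [1, 5, 2] * [1, 3] = [1, 8, 17, 6], which differs from [1, 6, 11, 6] at index 1.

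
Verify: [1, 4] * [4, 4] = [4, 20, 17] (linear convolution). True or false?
Recompute linear convolution of [1, 4] and [4, 4]: y[0] = 1×4 = 4; y[1] = 1×4 + 4×4 = 20; y[2] = 4×4 = 16 → [4, 20, 16]. Compare to given [4, 20, 17]: they differ at index 2: given 17, correct 16, so answer: No

No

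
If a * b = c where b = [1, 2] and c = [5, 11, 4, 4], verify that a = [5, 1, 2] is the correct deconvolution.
Forward-compute [5, 1, 2] * [1, 2]: c[0] = 5×1 = 5; c[1] = 5×2 + 1×1 = 11; c[2] = 1×2 + 2×1 = 4; c[3] = 2×2 = 4 → [5, 11, 4, 4]. Matches given c = [5, 11, 4, 4], so verified.

Verified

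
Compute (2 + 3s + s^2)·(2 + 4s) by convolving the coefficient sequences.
Ascending coefficients: a = [2, 3, 1], b = [2, 4]. c[0] = 2×2 = 4; c[1] = 2×4 + 3×2 = 14; c[2] = 3×4 + 1×2 = 14; c[3] = 1×4 = 4. Result coefficients: [4, 14, 14, 4] → 4 + 14s + 14s^2 + 4s^3

4 + 14s + 14s^2 + 4s^3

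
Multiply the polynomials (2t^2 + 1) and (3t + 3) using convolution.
Ascending coefficients: a = [1, 0, 2], b = [3, 3]. c[0] = 1×3 = 3; c[1] = 1×3 + 0×3 = 3; c[2] = 0×3 + 2×3 = 6; c[3] = 2×3 = 6. Result coefficients: [3, 3, 6, 6] → 6t^3 + 6t^2 + 3t + 3

6t^3 + 6t^2 + 3t + 3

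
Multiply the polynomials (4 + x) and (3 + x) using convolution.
Ascending coefficients: a = [4, 1], b = [3, 1]. c[0] = 4×3 = 12; c[1] = 4×1 + 1×3 = 7; c[2] = 1×1 = 1. Result coefficients: [12, 7, 1] → 12 + 7x + x^2

12 + 7x + x^2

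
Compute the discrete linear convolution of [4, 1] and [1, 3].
y[0] = 4×1 = 4; y[1] = 4×3 + 1×1 = 13; y[2] = 1×3 = 3

[4, 13, 3]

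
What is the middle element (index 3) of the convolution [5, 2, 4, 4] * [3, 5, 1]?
Use y[k] = Σ_i a[i]·b[k-i] at k=3. y[3] = 2×1 + 4×5 + 4×3 = 34

34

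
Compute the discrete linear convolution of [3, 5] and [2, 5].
y[0] = 3×2 = 6; y[1] = 3×5 + 5×2 = 25; y[2] = 5×5 = 25

[6, 25, 25]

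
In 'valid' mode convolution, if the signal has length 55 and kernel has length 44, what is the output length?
'Valid' mode counts only positions where the kernel fully overlaps the signal: m - n + 1 = 55 - 44 + 1 = 12

12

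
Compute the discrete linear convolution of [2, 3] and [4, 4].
y[0] = 2×4 = 8; y[1] = 2×4 + 3×4 = 20; y[2] = 3×4 = 12

[8, 20, 12]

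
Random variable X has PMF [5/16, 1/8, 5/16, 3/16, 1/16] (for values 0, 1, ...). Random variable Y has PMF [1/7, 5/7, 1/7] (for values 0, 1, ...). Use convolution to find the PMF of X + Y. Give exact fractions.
P(X+Y=k) = Σ_i P(X=i)·P(Y=k-i) — a convolution of [5/16, 1/8, 5/16, 3/16, 1/16] and [1/7, 5/7, 1/7]. P(X+Y=0) = (5/16)×(1/7) = 5/112; P(X+Y=1) = (5/16)×(5/7) + (1/8)×(1/7) = 25/112 + 1/56 = 27/112; P(X+Y=2) = (5/16)×(1/7) + (1/8)×(5/7) + (5/16)×(1/7) = 5/112 + 5/56 + 5/112 = 5/28; P(X+Y=3) = (1/8)×(1/7) + (5/16)×(5/7) + (3/16)×(1/7) = 1/56 + 25/112 + 3/112 = 15/56; P(X+Y=4) = (5/16)×(1/7) + (3/16)×(5/7) + (1/16)×(1/7) = 5/112 + 15/112 + 1/112 = 3/16; P(X+Y=5) = (3/16)×(1/7) + (1/16)×(5/7) = 3/112 + 5/112 = 1/14; P(X+Y=6) = (1/16)×(1/7) = 1/112. PMF: [5/112, 27/112, 5/28, 15/56, 3/16, 1/14, 1/112] (sums to 1 ✓)

[5/112, 27/112, 5/28, 15/56, 3/16, 1/14, 1/112]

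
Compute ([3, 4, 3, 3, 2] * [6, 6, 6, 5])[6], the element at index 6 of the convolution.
Use y[k] = Σ_i a[i]·b[k-i] at k=6. y[6] = 3×5 + 2×6 = 27

27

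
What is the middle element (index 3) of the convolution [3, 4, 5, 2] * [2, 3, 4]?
Use y[k] = Σ_i a[i]·b[k-i] at k=3. y[3] = 4×4 + 5×3 + 2×2 = 35

35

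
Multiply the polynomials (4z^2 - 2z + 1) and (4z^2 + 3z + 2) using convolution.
Ascending coefficients: a = [1, -2, 4], b = [2, 3, 4]. c[0] = 1×2 = 2; c[1] = 1×3 + -2×2 = -1; c[2] = 1×4 + -2×3 + 4×2 = 6; c[3] = -2×4 + 4×3 = 4; c[4] = 4×4 = 16. Result coefficients: [2, -1, 6, 4, 16] → 16z^4 + 4z^3 + 6z^2 - z + 2

16z^4 + 4z^3 + 6z^2 - z + 2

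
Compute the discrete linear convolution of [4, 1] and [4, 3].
y[0] = 4×4 = 16; y[1] = 4×3 + 1×4 = 16; y[2] = 1×3 = 3

[16, 16, 3]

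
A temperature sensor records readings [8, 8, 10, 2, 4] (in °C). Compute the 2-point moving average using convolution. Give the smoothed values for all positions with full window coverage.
2-point moving average kernel = [1, 1]. Apply in 'valid' mode (full window coverage): avg[0] = (8 + 8) / 2 = 8.0; avg[1] = (8 + 10) / 2 = 9.0; avg[2] = (10 + 2) / 2 = 6.0; avg[3] = (2 + 4) / 2 = 3.0. Smoothed values: [8.0, 9.0, 6.0, 3.0]

[8.0, 9.0, 6.0, 3.0]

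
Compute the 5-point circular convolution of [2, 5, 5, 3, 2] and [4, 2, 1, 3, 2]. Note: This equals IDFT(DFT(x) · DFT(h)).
Either evaluate y[k] = Σ_j x[j]·h[(k-j) mod 5] directly, or use IDFT(DFT(x) · DFT(h)). y[0] = 2×4 + 5×2 + 5×3 + 3×1 + 2×2 = 40; y[1] = 2×2 + 5×4 + 5×2 + 3×3 + 2×1 = 45; y[2] = 2×1 + 5×2 + 5×4 + 3×2 + 2×3 = 44; y[3] = 2×3 + 5×1 + 5×2 + 3×4 + 2×2 = 37; y[4] = 2×2 + 5×3 + 5×1 + 3×2 + 2×4 = 38. Result: [40, 45, 44, 37, 38]

[40, 45, 44, 37, 38]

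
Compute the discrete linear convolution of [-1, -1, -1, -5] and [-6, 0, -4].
y[0] = -1×-6 = 6; y[1] = -1×0 + -1×-6 = 6; y[2] = -1×-4 + -1×0 + -1×-6 = 10; y[3] = -1×-4 + -1×0 + -5×-6 = 34; y[4] = -1×-4 + -5×0 = 4; y[5] = -5×-4 = 20

[6, 6, 10, 34, 4, 20]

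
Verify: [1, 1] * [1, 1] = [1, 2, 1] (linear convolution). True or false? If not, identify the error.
Recompute linear convolution of [1, 1] and [1, 1]: y[0] = 1×1 = 1; y[1] = 1×1 + 1×1 = 2; y[2] = 1×1 = 1 → [1, 2, 1]. Given [1, 2, 1] matches, so answer: Yes

Yes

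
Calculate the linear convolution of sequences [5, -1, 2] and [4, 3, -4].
y[0] = 5×4 = 20; y[1] = 5×3 + -1×4 = 11; y[2] = 5×-4 + -1×3 + 2×4 = -15; y[3] = -1×-4 + 2×3 = 10; y[4] = 2×-4 = -8

[20, 11, -15, 10, -8]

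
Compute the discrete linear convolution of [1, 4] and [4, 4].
y[0] = 1×4 = 4; y[1] = 1×4 + 4×4 = 20; y[2] = 4×4 = 16

[4, 20, 16]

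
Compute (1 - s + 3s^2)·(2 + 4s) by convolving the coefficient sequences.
Ascending coefficients: a = [1, -1, 3], b = [2, 4]. c[0] = 1×2 = 2; c[1] = 1×4 + -1×2 = 2; c[2] = -1×4 + 3×2 = 2; c[3] = 3×4 = 12. Result coefficients: [2, 2, 2, 12] → 2 + 2s + 2s^2 + 12s^3

2 + 2s + 2s^2 + 12s^3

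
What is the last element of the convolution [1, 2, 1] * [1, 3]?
Use y[k] = Σ_i a[i]·b[k-i] at k=3. y[3] = 1×3 = 3

3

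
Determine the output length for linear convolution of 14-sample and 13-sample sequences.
Linear/full convolution length: m + n - 1 = 14 + 13 - 1 = 26

26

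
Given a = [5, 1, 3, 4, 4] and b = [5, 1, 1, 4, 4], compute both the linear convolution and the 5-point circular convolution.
Linear: y_lin[0] = 5×5 = 25; y_lin[1] = 5×1 + 1×5 = 10; y_lin[2] = 5×1 + 1×1 + 3×5 = 21; y_lin[3] = 5×4 + 1×1 + 3×1 + 4×5 = 44; y_lin[4] = 5×4 + 1×4 + 3×1 + 4×1 + 4×5 = 51; y_lin[5] = 1×4 + 3×4 + 4×1 + 4×1 = 24; y_lin[6] = 3×4 + 4×4 + 4×1 = 32; y_lin[7] = 4×4 + 4×4 = 32; y_lin[8] = 4×4 = 16 → [25, 10, 21, 44, 51, 24, 32, 32, 16]. Circular (length 5): y[0] = 5×5 + 1×4 + 3×4 + 4×1 + 4×1 = 49; y[1] = 5×1 + 1×5 + 3×4 + 4×4 + 4×1 = 42; y[2] = 5×1 + 1×1 + 3×5 + 4×4 + 4×4 = 53; y[3] = 5×4 + 1×1 + 3×1 + 4×5 + 4×4 = 60; y[4] = 5×4 + 1×4 + 3×1 + 4×1 + 4×5 = 51 → [49, 42, 53, 60, 51]

Linear: [25, 10, 21, 44, 51, 24, 32, 32, 16], Circular: [49, 42, 53, 60, 51]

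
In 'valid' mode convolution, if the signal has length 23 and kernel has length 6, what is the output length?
'Valid' mode counts only positions where the kernel fully overlaps the signal: m - n + 1 = 23 - 6 + 1 = 18

18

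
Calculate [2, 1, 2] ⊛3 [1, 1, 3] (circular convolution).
Use y[k] = Σ_j f[j]·g[(k-j) mod 3]. y[0] = 2×1 + 1×3 + 2×1 = 7; y[1] = 2×1 + 1×1 + 2×3 = 9; y[2] = 2×3 + 1×1 + 2×1 = 9. Result: [7, 9, 9]

[7, 9, 9]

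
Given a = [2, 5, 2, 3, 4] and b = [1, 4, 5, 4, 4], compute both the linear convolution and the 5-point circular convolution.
Linear: y_lin[0] = 2×1 = 2; y_lin[1] = 2×4 + 5×1 = 13; y_lin[2] = 2×5 + 5×4 + 2×1 = 32; y_lin[3] = 2×4 + 5×5 + 2×4 + 3×1 = 44; y_lin[4] = 2×4 + 5×4 + 2×5 + 3×4 + 4×1 = 54; y_lin[5] = 5×4 + 2×4 + 3×5 + 4×4 = 59; y_lin[6] = 2×4 + 3×4 + 4×5 = 40; y_lin[7] = 3×4 + 4×4 = 28; y_lin[8] = 4×4 = 16 → [2, 13, 32, 44, 54, 59, 40, 28, 16]. Circular (length 5): y[0] = 2×1 + 5×4 + 2×4 + 3×5 + 4×4 = 61; y[1] = 2×4 + 5×1 + 2×4 + 3×4 + 4×5 = 53; y[2] = 2×5 + 5×4 + 2×1 + 3×4 + 4×4 = 60; y[3] = 2×4 + 5×5 + 2×4 + 3×1 + 4×4 = 60; y[4] = 2×4 + 5×4 + 2×5 + 3×4 + 4×1 = 54 → [61, 53, 60, 60, 54]

Linear: [2, 13, 32, 44, 54, 59, 40, 28, 16], Circular: [61, 53, 60, 60, 54]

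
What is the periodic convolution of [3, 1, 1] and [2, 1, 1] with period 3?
Use y[k] = Σ_j x[j]·h[(k-j) mod 3]. y[0] = 3×2 + 1×1 + 1×1 = 8; y[1] = 3×1 + 1×2 + 1×1 = 6; y[2] = 3×1 + 1×1 + 1×2 = 6. Result: [8, 6, 6]

[8, 6, 6]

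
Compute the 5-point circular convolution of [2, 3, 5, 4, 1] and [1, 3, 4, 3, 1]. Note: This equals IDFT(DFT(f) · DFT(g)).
Either evaluate y[k] = Σ_j f[j]·g[(k-j) mod 5] directly, or use IDFT(DFT(f) · DFT(g)). y[0] = 2×1 + 3×1 + 5×3 + 4×4 + 1×3 = 39; y[1] = 2×3 + 3×1 + 5×1 + 4×3 + 1×4 = 30; y[2] = 2×4 + 3×3 + 5×1 + 4×1 + 1×3 = 29; y[3] = 2×3 + 3×4 + 5×3 + 4×1 + 1×1 = 38; y[4] = 2×1 + 3×3 + 5×4 + 4×3 + 1×1 = 44. Result: [39, 30, 29, 38, 44]

[39, 30, 29, 38, 44]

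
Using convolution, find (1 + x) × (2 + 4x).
Ascending coefficients: a = [1, 1], b = [2, 4]. c[0] = 1×2 = 2; c[1] = 1×4 + 1×2 = 6; c[2] = 1×4 = 4. Result coefficients: [2, 6, 4] → 2 + 6x + 4x^2

2 + 6x + 4x^2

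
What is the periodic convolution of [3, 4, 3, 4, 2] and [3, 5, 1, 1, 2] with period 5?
Use y[k] = Σ_j u[j]·v[(k-j) mod 5]. y[0] = 3×3 + 4×2 + 3×1 + 4×1 + 2×5 = 34; y[1] = 3×5 + 4×3 + 3×2 + 4×1 + 2×1 = 39; y[2] = 3×1 + 4×5 + 3×3 + 4×2 + 2×1 = 42; y[3] = 3×1 + 4×1 + 3×5 + 4×3 + 2×2 = 38; y[4] = 3×2 + 4×1 + 3×1 + 4×5 + 2×3 = 39. Result: [34, 39, 42, 38, 39]

[34, 39, 42, 38, 39]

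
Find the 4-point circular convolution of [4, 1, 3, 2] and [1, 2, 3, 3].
Use y[k] = Σ_j a[j]·b[(k-j) mod 4]. y[0] = 4×1 + 1×3 + 3×3 + 2×2 = 20; y[1] = 4×2 + 1×1 + 3×3 + 2×3 = 24; y[2] = 4×3 + 1×2 + 3×1 + 2×3 = 23; y[3] = 4×3 + 1×3 + 3×2 + 2×1 = 23. Result: [20, 24, 23, 23]

[20, 24, 23, 23]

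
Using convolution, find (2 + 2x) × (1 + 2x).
Ascending coefficients: a = [2, 2], b = [1, 2]. c[0] = 2×1 = 2; c[1] = 2×2 + 2×1 = 6; c[2] = 2×2 = 4. Result coefficients: [2, 6, 4] → 2 + 6x + 4x^2

2 + 6x + 4x^2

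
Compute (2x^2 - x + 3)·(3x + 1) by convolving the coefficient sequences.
Ascending coefficients: a = [3, -1, 2], b = [1, 3]. c[0] = 3×1 = 3; c[1] = 3×3 + -1×1 = 8; c[2] = -1×3 + 2×1 = -1; c[3] = 2×3 = 6. Result coefficients: [3, 8, -1, 6] → 6x^3 - x^2 + 8x + 3

6x^3 - x^2 + 8x + 3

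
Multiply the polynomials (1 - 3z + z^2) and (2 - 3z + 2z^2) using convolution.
Ascending coefficients: a = [1, -3, 1], b = [2, -3, 2]. c[0] = 1×2 = 2; c[1] = 1×-3 + -3×2 = -9; c[2] = 1×2 + -3×-3 + 1×2 = 13; c[3] = -3×2 + 1×-3 = -9; c[4] = 1×2 = 2. Result coefficients: [2, -9, 13, -9, 2] → 2 - 9z + 13z^2 - 9z^3 + 2z^4

2 - 9z + 13z^2 - 9z^3 + 2z^4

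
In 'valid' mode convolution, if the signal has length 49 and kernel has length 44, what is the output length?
'Valid' mode counts only positions where the kernel fully overlaps the signal: m - n + 1 = 49 - 44 + 1 = 6

6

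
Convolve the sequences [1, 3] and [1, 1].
y[0] = 1×1 = 1; y[1] = 1×1 + 3×1 = 4; y[2] = 3×1 = 3

[1, 4, 3]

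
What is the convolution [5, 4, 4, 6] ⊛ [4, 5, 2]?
y[0] = 5×4 = 20; y[1] = 5×5 + 4×4 = 41; y[2] = 5×2 + 4×5 + 4×4 = 46; y[3] = 4×2 + 4×5 + 6×4 = 52; y[4] = 4×2 + 6×5 = 38; y[5] = 6×2 = 12

[20, 41, 46, 52, 38, 12]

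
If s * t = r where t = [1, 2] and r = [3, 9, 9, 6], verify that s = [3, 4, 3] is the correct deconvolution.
Forward-compute [3, 4, 3] * [1, 2]: r[0] = 3×1 = 3; r[1] = 3×2 + 4×1 = 10; r[2] = 4×2 + 3×1 = 11; r[3] = 3×2 = 6 → [3, 10, 11, 6]. Does not match given r = [3, 9, 9, 6].

Not verified. [3, 4, 3] * [1, 2] = [3, 10, 11, 6], which differs from [3, 9, 9, 6] at index 1.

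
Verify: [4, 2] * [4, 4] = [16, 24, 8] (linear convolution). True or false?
Recompute linear convolution of [4, 2] and [4, 4]: y[0] = 4×4 = 16; y[1] = 4×4 + 2×4 = 24; y[2] = 2×4 = 8 → [16, 24, 8]. Given [16, 24, 8] matches, so answer: Yes

Yes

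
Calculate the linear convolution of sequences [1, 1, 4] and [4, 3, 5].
y[0] = 1×4 = 4; y[1] = 1×3 + 1×4 = 7; y[2] = 1×5 + 1×3 + 4×4 = 24; y[3] = 1×5 + 4×3 = 17; y[4] = 4×5 = 20

[4, 7, 24, 17, 20]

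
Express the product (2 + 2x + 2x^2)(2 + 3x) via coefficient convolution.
Ascending coefficients: a = [2, 2, 2], b = [2, 3]. c[0] = 2×2 = 4; c[1] = 2×3 + 2×2 = 10; c[2] = 2×3 + 2×2 = 10; c[3] = 2×3 = 6. Result coefficients: [4, 10, 10, 6] → 4 + 10x + 10x^2 + 6x^3

4 + 10x + 10x^2 + 6x^3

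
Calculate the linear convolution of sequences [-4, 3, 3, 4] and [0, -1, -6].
y[0] = -4×0 = 0; y[1] = -4×-1 + 3×0 = 4; y[2] = -4×-6 + 3×-1 + 3×0 = 21; y[3] = 3×-6 + 3×-1 + 4×0 = -21; y[4] = 3×-6 + 4×-1 = -22; y[5] = 4×-6 = -24

[0, 4, 21, -21, -22, -24]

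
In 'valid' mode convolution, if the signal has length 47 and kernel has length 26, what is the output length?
'Valid' mode counts only positions where the kernel fully overlaps the signal: m - n + 1 = 47 - 26 + 1 = 22

22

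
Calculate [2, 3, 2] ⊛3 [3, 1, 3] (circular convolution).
Use y[k] = Σ_j u[j]·v[(k-j) mod 3]. y[0] = 2×3 + 3×3 + 2×1 = 17; y[1] = 2×1 + 3×3 + 2×3 = 17; y[2] = 2×3 + 3×1 + 2×3 = 15. Result: [17, 17, 15]

[17, 17, 15]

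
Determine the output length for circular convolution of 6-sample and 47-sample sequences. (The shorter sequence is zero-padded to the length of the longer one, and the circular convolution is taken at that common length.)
Circular convolution (zero-padding the shorter input) has length max(m, n) = max(6, 47) = 47

47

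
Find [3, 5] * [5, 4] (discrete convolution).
y[0] = 3×5 = 15; y[1] = 3×4 + 5×5 = 37; y[2] = 5×4 = 20

[15, 37, 20]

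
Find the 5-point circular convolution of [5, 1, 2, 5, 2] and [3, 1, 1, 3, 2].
Use y[k] = Σ_j x[j]·h[(k-j) mod 5]. y[0] = 5×3 + 1×2 + 2×3 + 5×1 + 2×1 = 30; y[1] = 5×1 + 1×3 + 2×2 + 5×3 + 2×1 = 29; y[2] = 5×1 + 1×1 + 2×3 + 5×2 + 2×3 = 28; y[3] = 5×3 + 1×1 + 2×1 + 5×3 + 2×2 = 37; y[4] = 5×2 + 1×3 + 2×1 + 5×1 + 2×3 = 26. Result: [30, 29, 28, 37, 26]

[30, 29, 28, 37, 26]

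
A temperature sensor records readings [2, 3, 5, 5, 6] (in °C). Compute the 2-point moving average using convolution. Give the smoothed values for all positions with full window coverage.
2-point moving average kernel = [1, 1]. Apply in 'valid' mode (full window coverage): avg[0] = (2 + 3) / 2 = 2.5; avg[1] = (3 + 5) / 2 = 4.0; avg[2] = (5 + 5) / 2 = 5.0; avg[3] = (5 + 6) / 2 = 5.5. Smoothed values: [2.5, 4.0, 5.0, 5.5]

[2.5, 4.0, 5.0, 5.5]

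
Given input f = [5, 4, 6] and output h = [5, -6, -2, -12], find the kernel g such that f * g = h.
Output length 4 = len(f) + len(g) - 1 ⇒ len(g) = 2. Solve g forward using g[k] = (h[k] - Σ_{i≥1} f[i]·g[k-i]) / f[0]: g[0] = h[0] / f[0] = 5 / 5 = 1; g[1] = (h[1] - 4×1) / f[0] = (-6 - 4×1) / 5 = -2. So g = [1, -2]. Forward-check [5, 4, 6] * [1, -2]: h[0] = 5×1 = 5; h[1] = 5×-2 + 4×1 = -6; h[2] = 4×-2 + 6×1 = -2; h[3] = 6×-2 = -12 → [5, -6, -2, -12] ✓

[1, -2]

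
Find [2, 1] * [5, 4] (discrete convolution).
y[0] = 2×5 = 10; y[1] = 2×4 + 1×5 = 13; y[2] = 1×4 = 4

[10, 13, 4]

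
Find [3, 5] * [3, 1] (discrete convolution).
y[0] = 3×3 = 9; y[1] = 3×1 + 5×3 = 18; y[2] = 5×1 = 5

[9, 18, 5]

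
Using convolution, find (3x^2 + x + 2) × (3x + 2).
Ascending coefficients: a = [2, 1, 3], b = [2, 3]. c[0] = 2×2 = 4; c[1] = 2×3 + 1×2 = 8; c[2] = 1×3 + 3×2 = 9; c[3] = 3×3 = 9. Result coefficients: [4, 8, 9, 9] → 9x^3 + 9x^2 + 8x + 4

9x^3 + 9x^2 + 8x + 4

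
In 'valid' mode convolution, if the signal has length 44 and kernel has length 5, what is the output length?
'Valid' mode counts only positions where the kernel fully overlaps the signal: m - n + 1 = 44 - 5 + 1 = 40

40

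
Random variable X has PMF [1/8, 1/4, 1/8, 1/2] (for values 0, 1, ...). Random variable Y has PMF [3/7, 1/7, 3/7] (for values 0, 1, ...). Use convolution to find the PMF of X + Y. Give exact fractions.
P(X+Y=k) = Σ_i P(X=i)·P(Y=k-i) — a convolution of [1/8, 1/4, 1/8, 1/2] and [3/7, 1/7, 3/7]. P(X+Y=0) = (1/8)×(3/7) = 3/56; P(X+Y=1) = (1/8)×(1/7) + (1/4)×(3/7) = 1/56 + 3/28 = 1/8; P(X+Y=2) = (1/8)×(3/7) + (1/4)×(1/7) + (1/8)×(3/7) = 3/56 + 1/28 + 3/56 = 1/7; P(X+Y=3) = (1/4)×(3/7) + (1/8)×(1/7) + (1/2)×(3/7) = 3/28 + 1/56 + 3/14 = 19/56; P(X+Y=4) = (1/8)×(3/7) + (1/2)×(1/7) = 3/56 + 1/14 = 1/8; P(X+Y=5) = (1/2)×(3/7) = 3/14. PMF: [3/56, 1/8, 1/7, 19/56, 1/8, 3/14] (sums to 1 ✓)

[3/56, 1/8, 1/7, 19/56, 1/8, 3/14]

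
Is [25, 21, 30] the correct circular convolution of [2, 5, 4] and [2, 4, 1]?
Recompute circular convolution of [2, 5, 4] and [2, 4, 1]: y[0] = 2×2 + 5×1 + 4×4 = 25; y[1] = 2×4 + 5×2 + 4×1 = 22; y[2] = 2×1 + 5×4 + 4×2 = 30 → [25, 22, 30]. Compare to given [25, 21, 30]: they differ at index 1: given 21, correct 22, so answer: No

No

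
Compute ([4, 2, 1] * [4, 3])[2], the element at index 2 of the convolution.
Use y[k] = Σ_i a[i]·b[k-i] at k=2. y[2] = 2×3 + 1×4 = 10

10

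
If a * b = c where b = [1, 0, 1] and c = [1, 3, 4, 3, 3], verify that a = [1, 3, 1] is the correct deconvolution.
Forward-compute [1, 3, 1] * [1, 0, 1]: c[0] = 1×1 = 1; c[1] = 1×0 + 3×1 = 3; c[2] = 1×1 + 3×0 + 1×1 = 2; c[3] = 3×1 + 1×0 = 3; c[4] = 1×1 = 1 → [1, 3, 2, 3, 1]. Does not match given c = [1, 3, 4, 3, 3].

Not verified. [1, 3, 1] * [1, 0, 1] = [1, 3, 2, 3, 1], which differs from [1, 3, 4, 3, 3] at index 2.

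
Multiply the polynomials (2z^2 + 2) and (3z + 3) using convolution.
Ascending coefficients: a = [2, 0, 2], b = [3, 3]. c[0] = 2×3 = 6; c[1] = 2×3 + 0×3 = 6; c[2] = 0×3 + 2×3 = 6; c[3] = 2×3 = 6. Result coefficients: [6, 6, 6, 6] → 6z^3 + 6z^2 + 6z + 6

6z^3 + 6z^2 + 6z + 6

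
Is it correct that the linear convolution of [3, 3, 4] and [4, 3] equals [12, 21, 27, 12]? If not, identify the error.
Recompute linear convolution of [3, 3, 4] and [4, 3]: y[0] = 3×4 = 12; y[1] = 3×3 + 3×4 = 21; y[2] = 3×3 + 4×4 = 25; y[3] = 4×3 = 12 → [12, 21, 25, 12]. Compare to given [12, 21, 27, 12]: they differ at index 2: given 27, correct 25, so answer: No

No. Error at index 2: given 27, correct 25.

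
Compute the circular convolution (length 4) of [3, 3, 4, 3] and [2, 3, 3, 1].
Use y[k] = Σ_j f[j]·g[(k-j) mod 4]. y[0] = 3×2 + 3×1 + 4×3 + 3×3 = 30; y[1] = 3×3 + 3×2 + 4×1 + 3×3 = 28; y[2] = 3×3 + 3×3 + 4×2 + 3×1 = 29; y[3] = 3×1 + 3×3 + 4×3 + 3×2 = 30. Result: [30, 28, 29, 30]

[30, 28, 29, 30]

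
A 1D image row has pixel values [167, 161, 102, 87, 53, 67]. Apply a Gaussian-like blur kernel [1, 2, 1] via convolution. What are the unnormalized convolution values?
Convolve image row [167, 161, 102, 87, 53, 67] with kernel [1, 2, 1]: y[0] = 167×1 = 167; y[1] = 167×2 + 161×1 = 495; y[2] = 167×1 + 161×2 + 102×1 = 591; y[3] = 161×1 + 102×2 + 87×1 = 452; y[4] = 102×1 + 87×2 + 53×1 = 329; y[5] = 87×1 + 53×2 + 67×1 = 260; y[6] = 53×1 + 67×2 = 187; y[7] = 67×1 = 67 → [167, 495, 591, 452, 329, 260, 187, 67]. Normalization factor = sum(kernel) = 4.

[167, 495, 591, 452, 329, 260, 187, 67]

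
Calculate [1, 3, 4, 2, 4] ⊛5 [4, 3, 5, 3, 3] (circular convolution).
Use y[k] = Σ_j x[j]·h[(k-j) mod 5]. y[0] = 1×4 + 3×3 + 4×3 + 2×5 + 4×3 = 47; y[1] = 1×3 + 3×4 + 4×3 + 2×3 + 4×5 = 53; y[2] = 1×5 + 3×3 + 4×4 + 2×3 + 4×3 = 48; y[3] = 1×3 + 3×5 + 4×3 + 2×4 + 4×3 = 50; y[4] = 1×3 + 3×3 + 4×5 + 2×3 + 4×4 = 54. Result: [47, 53, 48, 50, 54]

[47, 53, 48, 50, 54]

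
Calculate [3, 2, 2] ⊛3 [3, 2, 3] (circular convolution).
Use y[k] = Σ_j f[j]·g[(k-j) mod 3]. y[0] = 3×3 + 2×3 + 2×2 = 19; y[1] = 3×2 + 2×3 + 2×3 = 18; y[2] = 3×3 + 2×2 + 2×3 = 19. Result: [19, 18, 19]

[19, 18, 19]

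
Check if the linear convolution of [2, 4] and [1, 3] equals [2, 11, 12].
Recompute linear convolution of [2, 4] and [1, 3]: y[0] = 2×1 = 2; y[1] = 2×3 + 4×1 = 10; y[2] = 4×3 = 12 → [2, 10, 12]. Compare to given [2, 11, 12]: they differ at index 1: given 11, correct 10, so answer: No

No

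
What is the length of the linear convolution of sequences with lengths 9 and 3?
Linear/full convolution length: m + n - 1 = 9 + 3 - 1 = 11

11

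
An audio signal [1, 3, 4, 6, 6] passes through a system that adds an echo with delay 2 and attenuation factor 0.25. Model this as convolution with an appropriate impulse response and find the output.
Direct-path + delayed-attenuated-path model → impulse response h = [1, 0, 0.25] (1 at lag 0, 0.25 at lag 2). Output y[n] = x[n] + 0.25·x[n - 2] (with x[n] = 0 outside 0..4): y[0] = 1 + 0.25×0 = 1; y[1] = 3 + 0.25×0 = 3; y[2] = 4 + 0.25×1 = 4.25; y[3] = 6 + 0.25×3 = 6.75; y[4] = 6 + 0.25×4 = 7.0; y[5] = 0 + 0.25×6 = 1.5; y[6] = 0 + 0.25×6 = 1.5. So y = [1, 3, 4.25, 6.75, 7.0, 1.5, 1.5]

[1, 3, 4.25, 6.75, 7.0, 1.5, 1.5]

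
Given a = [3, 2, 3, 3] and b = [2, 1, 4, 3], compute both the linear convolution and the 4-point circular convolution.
Linear: y_lin[0] = 3×2 = 6; y_lin[1] = 3×1 + 2×2 = 7; y_lin[2] = 3×4 + 2×1 + 3×2 = 20; y_lin[3] = 3×3 + 2×4 + 3×1 + 3×2 = 26; y_lin[4] = 2×3 + 3×4 + 3×1 = 21; y_lin[5] = 3×3 + 3×4 = 21; y_lin[6] = 3×3 = 9 → [6, 7, 20, 26, 21, 21, 9]. Circular (length 4): y[0] = 3×2 + 2×3 + 3×4 + 3×1 = 27; y[1] = 3×1 + 2×2 + 3×3 + 3×4 = 28; y[2] = 3×4 + 2×1 + 3×2 + 3×3 = 29; y[3] = 3×3 + 2×4 + 3×1 + 3×2 = 26 → [27, 28, 29, 26]

Linear: [6, 7, 20, 26, 21, 21, 9], Circular: [27, 28, 29, 26]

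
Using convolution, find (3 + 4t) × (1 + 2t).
Ascending coefficients: a = [3, 4], b = [1, 2]. c[0] = 3×1 = 3; c[1] = 3×2 + 4×1 = 10; c[2] = 4×2 = 8. Result coefficients: [3, 10, 8] → 3 + 10t + 8t^2

3 + 10t + 8t^2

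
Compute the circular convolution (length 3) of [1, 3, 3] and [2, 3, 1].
Use y[k] = Σ_j x[j]·h[(k-j) mod 3]. y[0] = 1×2 + 3×1 + 3×3 = 14; y[1] = 1×3 + 3×2 + 3×1 = 12; y[2] = 1×1 + 3×3 + 3×2 = 16. Result: [14, 12, 16]

[14, 12, 16]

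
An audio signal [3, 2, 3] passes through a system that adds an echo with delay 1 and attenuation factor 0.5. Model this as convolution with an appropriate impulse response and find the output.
Direct-path + delayed-attenuated-path model → impulse response h = [1, 0.5] (1 at lag 0, 0.5 at lag 1). Output y[n] = x[n] + 0.5·x[n - 1] (with x[n] = 0 outside 0..2): y[0] = 3 + 0.5×0 = 3; y[1] = 2 + 0.5×3 = 3.5; y[2] = 3 + 0.5×2 = 4.0; y[3] = 0 + 0.5×3 = 1.5. So y = [3, 3.5, 4.0, 1.5]

[3, 3.5, 4.0, 1.5]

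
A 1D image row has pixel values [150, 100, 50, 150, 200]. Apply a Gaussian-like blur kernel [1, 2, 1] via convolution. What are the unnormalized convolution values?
Convolve image row [150, 100, 50, 150, 200] with kernel [1, 2, 1]: y[0] = 150×1 = 150; y[1] = 150×2 + 100×1 = 400; y[2] = 150×1 + 100×2 + 50×1 = 400; y[3] = 100×1 + 50×2 + 150×1 = 350; y[4] = 50×1 + 150×2 + 200×1 = 550; y[5] = 150×1 + 200×2 = 550; y[6] = 200×1 = 200 → [150, 400, 400, 350, 550, 550, 200]. Normalization factor = sum(kernel) = 4.

[150, 400, 400, 350, 550, 550, 200]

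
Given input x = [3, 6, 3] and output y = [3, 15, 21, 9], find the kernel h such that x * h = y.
Output length 4 = len(x) + len(h) - 1 ⇒ len(h) = 2. Solve h forward using h[k] = (y[k] - Σ_{i≥1} x[i]·h[k-i]) / x[0]: h[0] = y[0] / x[0] = 3 / 3 = 1; h[1] = (y[1] - 6×1) / x[0] = (15 - 6×1) / 3 = 3. So h = [1, 3]. Forward-check [3, 6, 3] * [1, 3]: y[0] = 3×1 = 3; y[1] = 3×3 + 6×1 = 15; y[2] = 6×3 + 3×1 = 21; y[3] = 3×3 = 9 → [3, 15, 21, 9] ✓

[1, 3]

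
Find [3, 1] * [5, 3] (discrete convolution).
y[0] = 3×5 = 15; y[1] = 3×3 + 1×5 = 14; y[2] = 1×3 = 3

[15, 14, 3]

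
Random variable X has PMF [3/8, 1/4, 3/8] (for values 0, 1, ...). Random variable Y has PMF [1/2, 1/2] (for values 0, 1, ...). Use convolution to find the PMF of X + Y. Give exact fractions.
P(X+Y=k) = Σ_i P(X=i)·P(Y=k-i) — a convolution of [3/8, 1/4, 3/8] and [1/2, 1/2]. P(X+Y=0) = (3/8)×(1/2) = 3/16; P(X+Y=1) = (3/8)×(1/2) + (1/4)×(1/2) = 3/16 + 1/8 = 5/16; P(X+Y=2) = (1/4)×(1/2) + (3/8)×(1/2) = 1/8 + 3/16 = 5/16; P(X+Y=3) = (3/8)×(1/2) = 3/16. PMF: [3/16, 5/16, 5/16, 3/16] (sums to 1 ✓)

[3/16, 5/16, 5/16, 3/16]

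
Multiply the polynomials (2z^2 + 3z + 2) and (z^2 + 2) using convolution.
Ascending coefficients: a = [2, 3, 2], b = [2, 0, 1]. c[0] = 2×2 = 4; c[1] = 2×0 + 3×2 = 6; c[2] = 2×1 + 3×0 + 2×2 = 6; c[3] = 3×1 + 2×0 = 3; c[4] = 2×1 = 2. Result coefficients: [4, 6, 6, 3, 2] → 2z^4 + 3z^3 + 6z^2 + 6z + 4

2z^4 + 3z^3 + 6z^2 + 6z + 4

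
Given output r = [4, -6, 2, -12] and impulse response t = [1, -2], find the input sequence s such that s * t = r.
Deconvolve r=[4, -6, 2, -12] by t=[1, -2]. Since t[0]=1, solve forward: s[0] = r[0] / 1 = 4; s[1] = (r[1] - 4×-2) / 1 = 2; s[2] = (r[2] - 2×-2) / 1 = 6. So s = [4, 2, 6]. Check by forward convolution: r[0] = 4×1 = 4; r[1] = 4×-2 + 2×1 = -6; r[2] = 2×-2 + 6×1 = 2; r[3] = 6×-2 = -12

[4, 2, 6]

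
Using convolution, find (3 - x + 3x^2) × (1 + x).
Ascending coefficients: a = [3, -1, 3], b = [1, 1]. c[0] = 3×1 = 3; c[1] = 3×1 + -1×1 = 2; c[2] = -1×1 + 3×1 = 2; c[3] = 3×1 = 3. Result coefficients: [3, 2, 2, 3] → 3 + 2x + 2x^2 + 3x^3

3 + 2x + 2x^2 + 3x^3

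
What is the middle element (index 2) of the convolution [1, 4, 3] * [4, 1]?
Use y[k] = Σ_i a[i]·b[k-i] at k=2. y[2] = 4×1 + 3×4 = 16

16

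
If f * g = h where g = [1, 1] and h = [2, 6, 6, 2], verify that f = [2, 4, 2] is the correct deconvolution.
Forward-compute [2, 4, 2] * [1, 1]: h[0] = 2×1 = 2; h[1] = 2×1 + 4×1 = 6; h[2] = 4×1 + 2×1 = 6; h[3] = 2×1 = 2 → [2, 6, 6, 2]. Matches given h = [2, 6, 6, 2], so verified.

Verified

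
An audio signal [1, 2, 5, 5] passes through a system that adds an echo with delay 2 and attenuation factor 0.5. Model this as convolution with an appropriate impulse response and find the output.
Direct-path + delayed-attenuated-path model → impulse response h = [1, 0, 0.5] (1 at lag 0, 0.5 at lag 2). Output y[n] = x[n] + 0.5·x[n - 2] (with x[n] = 0 outside 0..3): y[0] = 1 + 0.5×0 = 1; y[1] = 2 + 0.5×0 = 2; y[2] = 5 + 0.5×1 = 5.5; y[3] = 5 + 0.5×2 = 6.0; y[4] = 0 + 0.5×5 = 2.5; y[5] = 0 + 0.5×5 = 2.5. So y = [1, 2, 5.5, 6.0, 2.5, 2.5]

[1, 2, 5.5, 6.0, 2.5, 2.5]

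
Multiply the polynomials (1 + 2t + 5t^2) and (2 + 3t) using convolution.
Ascending coefficients: a = [1, 2, 5], b = [2, 3]. c[0] = 1×2 = 2; c[1] = 1×3 + 2×2 = 7; c[2] = 2×3 + 5×2 = 16; c[3] = 5×3 = 15. Result coefficients: [2, 7, 16, 15] → 2 + 7t + 16t^2 + 15t^3

2 + 7t + 16t^2 + 15t^3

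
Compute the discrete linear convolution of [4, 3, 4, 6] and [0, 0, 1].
y[0] = 4×0 = 0; y[1] = 4×0 + 3×0 = 0; y[2] = 4×1 + 3×0 + 4×0 = 4; y[3] = 3×1 + 4×0 + 6×0 = 3; y[4] = 4×1 + 6×0 = 4; y[5] = 6×1 = 6

[0, 0, 4, 3, 4, 6]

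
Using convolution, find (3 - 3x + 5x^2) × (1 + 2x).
Ascending coefficients: a = [3, -3, 5], b = [1, 2]. c[0] = 3×1 = 3; c[1] = 3×2 + -3×1 = 3; c[2] = -3×2 + 5×1 = -1; c[3] = 5×2 = 10. Result coefficients: [3, 3, -1, 10] → 3 + 3x - x^2 + 10x^3

3 + 3x - x^2 + 10x^3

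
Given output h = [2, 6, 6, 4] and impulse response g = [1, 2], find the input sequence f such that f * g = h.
Deconvolve h=[2, 6, 6, 4] by g=[1, 2]. Since g[0]=1, solve forward: f[0] = h[0] / 1 = 2; f[1] = (h[1] - 2×2) / 1 = 2; f[2] = (h[2] - 2×2) / 1 = 2. So f = [2, 2, 2]. Check by forward convolution: h[0] = 2×1 = 2; h[1] = 2×2 + 2×1 = 6; h[2] = 2×2 + 2×1 = 6; h[3] = 2×2 = 4

[2, 2, 2]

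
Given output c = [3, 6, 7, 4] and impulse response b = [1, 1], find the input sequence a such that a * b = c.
Deconvolve c=[3, 6, 7, 4] by b=[1, 1]. Since b[0]=1, solve forward: a[0] = c[0] / 1 = 3; a[1] = (c[1] - 3×1) / 1 = 3; a[2] = (c[2] - 3×1) / 1 = 4. So a = [3, 3, 4]. Check by forward convolution: c[0] = 3×1 = 3; c[1] = 3×1 + 3×1 = 6; c[2] = 3×1 + 4×1 = 7; c[3] = 4×1 = 4

[3, 3, 4]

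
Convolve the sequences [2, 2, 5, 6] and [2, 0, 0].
y[0] = 2×2 = 4; y[1] = 2×0 + 2×2 = 4; y[2] = 2×0 + 2×0 + 5×2 = 10; y[3] = 2×0 + 5×0 + 6×2 = 12; y[4] = 5×0 + 6×0 = 0; y[5] = 6×0 = 0

[4, 4, 10, 12, 0, 0]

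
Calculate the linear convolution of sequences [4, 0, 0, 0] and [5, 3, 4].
y[0] = 4×5 = 20; y[1] = 4×3 + 0×5 = 12; y[2] = 4×4 + 0×3 + 0×5 = 16; y[3] = 0×4 + 0×3 + 0×5 = 0; y[4] = 0×4 + 0×3 = 0; y[5] = 0×4 = 0

[20, 12, 16, 0, 0, 0]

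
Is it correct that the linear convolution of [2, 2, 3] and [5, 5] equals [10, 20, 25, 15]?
Recompute linear convolution of [2, 2, 3] and [5, 5]: y[0] = 2×5 = 10; y[1] = 2×5 + 2×5 = 20; y[2] = 2×5 + 3×5 = 25; y[3] = 3×5 = 15 → [10, 20, 25, 15]. Given [10, 20, 25, 15] matches, so answer: Yes

Yes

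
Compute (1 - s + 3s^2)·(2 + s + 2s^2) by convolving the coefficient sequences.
Ascending coefficients: a = [1, -1, 3], b = [2, 1, 2]. c[0] = 1×2 = 2; c[1] = 1×1 + -1×2 = -1; c[2] = 1×2 + -1×1 + 3×2 = 7; c[3] = -1×2 + 3×1 = 1; c[4] = 3×2 = 6. Result coefficients: [2, -1, 7, 1, 6] → 2 - s + 7s^2 + s^3 + 6s^4

2 - s + 7s^2 + s^3 + 6s^4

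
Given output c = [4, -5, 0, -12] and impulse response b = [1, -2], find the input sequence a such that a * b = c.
Deconvolve c=[4, -5, 0, -12] by b=[1, -2]. Since b[0]=1, solve forward: a[0] = c[0] / 1 = 4; a[1] = (c[1] - 4×-2) / 1 = 3; a[2] = (c[2] - 3×-2) / 1 = 6. So a = [4, 3, 6]. Check by forward convolution: c[0] = 4×1 = 4; c[1] = 4×-2 + 3×1 = -5; c[2] = 3×-2 + 6×1 = 0; c[3] = 6×-2 = -12

[4, 3, 6]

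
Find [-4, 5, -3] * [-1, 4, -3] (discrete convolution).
y[0] = -4×-1 = 4; y[1] = -4×4 + 5×-1 = -21; y[2] = -4×-3 + 5×4 + -3×-1 = 35; y[3] = 5×-3 + -3×4 = -27; y[4] = -3×-3 = 9

[4, -21, 35, -27, 9]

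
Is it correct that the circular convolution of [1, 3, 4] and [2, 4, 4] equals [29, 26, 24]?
Recompute circular convolution of [1, 3, 4] and [2, 4, 4]: y[0] = 1×2 + 3×4 + 4×4 = 30; y[1] = 1×4 + 3×2 + 4×4 = 26; y[2] = 1×4 + 3×4 + 4×2 = 24 → [30, 26, 24]. Compare to given [29, 26, 24]: they differ at index 0: given 29, correct 30, so answer: No

No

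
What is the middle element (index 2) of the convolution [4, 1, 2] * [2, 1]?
Use y[k] = Σ_i a[i]·b[k-i] at k=2. y[2] = 1×1 + 2×2 = 5

5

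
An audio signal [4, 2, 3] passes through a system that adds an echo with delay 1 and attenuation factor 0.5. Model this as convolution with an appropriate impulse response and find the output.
Direct-path + delayed-attenuated-path model → impulse response h = [1, 0.5] (1 at lag 0, 0.5 at lag 1). Output y[n] = x[n] + 0.5·x[n - 1] (with x[n] = 0 outside 0..2): y[0] = 4 + 0.5×0 = 4; y[1] = 2 + 0.5×4 = 4.0; y[2] = 3 + 0.5×2 = 4.0; y[3] = 0 + 0.5×3 = 1.5. So y = [4, 4.0, 4.0, 1.5]

[4, 4.0, 4.0, 1.5]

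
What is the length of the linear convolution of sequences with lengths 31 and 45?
Linear/full convolution length: m + n - 1 = 31 + 45 - 1 = 75

75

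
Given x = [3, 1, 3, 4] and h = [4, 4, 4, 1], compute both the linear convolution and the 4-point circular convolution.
Linear: y_lin[0] = 3×4 = 12; y_lin[1] = 3×4 + 1×4 = 16; y_lin[2] = 3×4 + 1×4 + 3×4 = 28; y_lin[3] = 3×1 + 1×4 + 3×4 + 4×4 = 35; y_lin[4] = 1×1 + 3×4 + 4×4 = 29; y_lin[5] = 3×1 + 4×4 = 19; y_lin[6] = 4×1 = 4 → [12, 16, 28, 35, 29, 19, 4]. Circular (length 4): y[0] = 3×4 + 1×1 + 3×4 + 4×4 = 41; y[1] = 3×4 + 1×4 + 3×1 + 4×4 = 35; y[2] = 3×4 + 1×4 + 3×4 + 4×1 = 32; y[3] = 3×1 + 1×4 + 3×4 + 4×4 = 35 → [41, 35, 32, 35]

Linear: [12, 16, 28, 35, 29, 19, 4], Circular: [41, 35, 32, 35]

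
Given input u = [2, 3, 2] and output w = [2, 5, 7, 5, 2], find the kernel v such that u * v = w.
Output length 5 = len(u) + len(v) - 1 ⇒ len(v) = 3. Solve v forward using v[k] = (w[k] - Σ_{i≥1} u[i]·v[k-i]) / u[0]: v[0] = w[0] / u[0] = 2 / 2 = 1; v[1] = (w[1] - 3×1) / u[0] = (5 - 3×1) / 2 = 1; v[2] = (w[2] - 3×1 - 2×1) / u[0] = (7 - 3×1 - 2×1) / 2 = 1. So v = [1, 1, 1]. Forward-check [2, 3, 2] * [1, 1, 1]: w[0] = 2×1 = 2; w[1] = 2×1 + 3×1 = 5; w[2] = 2×1 + 3×1 + 2×1 = 7; w[3] = 3×1 + 2×1 = 5; w[4] = 2×1 = 2 → [2, 5, 7, 5, 2] ✓

[1, 1, 1]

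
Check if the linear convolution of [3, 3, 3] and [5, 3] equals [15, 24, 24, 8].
Recompute linear convolution of [3, 3, 3] and [5, 3]: y[0] = 3×5 = 15; y[1] = 3×3 + 3×5 = 24; y[2] = 3×3 + 3×5 = 24; y[3] = 3×3 = 9 → [15, 24, 24, 9]. Compare to given [15, 24, 24, 8]: they differ at index 3: given 8, correct 9, so answer: No

No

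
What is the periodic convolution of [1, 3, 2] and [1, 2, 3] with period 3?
Use y[k] = Σ_j u[j]·v[(k-j) mod 3]. y[0] = 1×1 + 3×3 + 2×2 = 14; y[1] = 1×2 + 3×1 + 2×3 = 11; y[2] = 1×3 + 3×2 + 2×1 = 11. Result: [14, 11, 11]

[14, 11, 11]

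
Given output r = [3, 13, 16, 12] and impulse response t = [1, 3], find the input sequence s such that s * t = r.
Deconvolve r=[3, 13, 16, 12] by t=[1, 3]. Since t[0]=1, solve forward: s[0] = r[0] / 1 = 3; s[1] = (r[1] - 3×3) / 1 = 4; s[2] = (r[2] - 4×3) / 1 = 4. So s = [3, 4, 4]. Check by forward convolution: r[0] = 3×1 = 3; r[1] = 3×3 + 4×1 = 13; r[2] = 4×3 + 4×1 = 16; r[3] = 4×3 = 12

[3, 4, 4]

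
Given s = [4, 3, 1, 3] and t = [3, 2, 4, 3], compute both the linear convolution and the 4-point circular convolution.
Linear: y_lin[0] = 4×3 = 12; y_lin[1] = 4×2 + 3×3 = 17; y_lin[2] = 4×4 + 3×2 + 1×3 = 25; y_lin[3] = 4×3 + 3×4 + 1×2 + 3×3 = 35; y_lin[4] = 3×3 + 1×4 + 3×2 = 19; y_lin[5] = 1×3 + 3×4 = 15; y_lin[6] = 3×3 = 9 → [12, 17, 25, 35, 19, 15, 9]. Circular (length 4): y[0] = 4×3 + 3×3 + 1×4 + 3×2 = 31; y[1] = 4×2 + 3×3 + 1×3 + 3×4 = 32; y[2] = 4×4 + 3×2 + 1×3 + 3×3 = 34; y[3] = 4×3 + 3×4 + 1×2 + 3×3 = 35 → [31, 32, 34, 35]

Linear: [12, 17, 25, 35, 19, 15, 9], Circular: [31, 32, 34, 35]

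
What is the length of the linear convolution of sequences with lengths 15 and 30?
Linear/full convolution length: m + n - 1 = 15 + 30 - 1 = 44

44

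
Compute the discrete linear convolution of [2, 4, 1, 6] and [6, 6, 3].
y[0] = 2×6 = 12; y[1] = 2×6 + 4×6 = 36; y[2] = 2×3 + 4×6 + 1×6 = 36; y[3] = 4×3 + 1×6 + 6×6 = 54; y[4] = 1×3 + 6×6 = 39; y[5] = 6×3 = 18

[12, 36, 36, 54, 39, 18]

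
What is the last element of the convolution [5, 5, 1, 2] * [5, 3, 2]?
Use y[k] = Σ_i a[i]·b[k-i] at k=5. y[5] = 2×2 = 4

4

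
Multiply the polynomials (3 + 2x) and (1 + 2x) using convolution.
Ascending coefficients: a = [3, 2], b = [1, 2]. c[0] = 3×1 = 3; c[1] = 3×2 + 2×1 = 8; c[2] = 2×2 = 4. Result coefficients: [3, 8, 4] → 3 + 8x + 4x^2

3 + 8x + 4x^2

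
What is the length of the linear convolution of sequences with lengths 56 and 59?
Linear/full convolution length: m + n - 1 = 56 + 59 - 1 = 114

114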